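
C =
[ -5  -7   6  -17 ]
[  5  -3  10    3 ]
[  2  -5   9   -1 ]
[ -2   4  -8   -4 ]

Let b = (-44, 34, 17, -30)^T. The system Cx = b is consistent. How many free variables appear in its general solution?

Row reduce the augmented matrix [C | b].
R2 ← R2 + R1: [0, -10, 16, -14, -10]
R3 ← R3 + (2/5)·R1: [0, -39/5, 57/5, -39/5, -3/5]
R4 ← R4 − (2/5)·R1: [0, 34/5, -52/5, 14/5, -62/5]
R3 ← R3 − (39/50)·R2: [0, 0, -27/25, 78/25, 36/5]
R4 ← R4 + (17/25)·R2: [0, 0, 12/25, -168/25, -96/5]
R4 ← R4 + (4/9)·R3: [0, 0, 0, -16/3, -16]
The echelon form has 4 nonzero rows, and every pivot lies in the first 4 columns, so rank(C) = rank([C|b]) = 4.
The system is consistent.
Free variables = (unknowns) − (rank) = 4 − 4 = 0.

0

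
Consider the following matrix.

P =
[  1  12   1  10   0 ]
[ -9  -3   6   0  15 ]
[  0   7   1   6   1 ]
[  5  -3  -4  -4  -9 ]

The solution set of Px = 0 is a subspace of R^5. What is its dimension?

Row reduce to echelon form.
R2 ← R2 + (9)·R1: [0, 105, 15, 90, 15]
R4 ← R4 − (5)·R1: [0, -63, -9, -54, -9]
R3 ← R3 − (1/15)·R2: [0, 0, 0, 0, 0]
R4 ← R4 + (3/5)·R2: [0, 0, 0, 0, 0]
2 nonzero rows, so rank(P) = 2.
P has 5 columns; by rank–nullity, nullity = 5 − 2 = 3.

3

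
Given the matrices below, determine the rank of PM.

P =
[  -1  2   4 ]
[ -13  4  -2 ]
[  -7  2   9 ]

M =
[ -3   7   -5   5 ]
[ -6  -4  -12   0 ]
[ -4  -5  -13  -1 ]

3

First compute PM:
[[-25, -35, -71,  -9],
 [ 23, -97,  43, -63],
 [-27, -102, -106, -44]]
Now row reduce the product.
R2 ← R2 + (23/25)·R1: [0, -646/5, -558/25, -1782/25]
R3 ← R3 − (27/25)·R1: [0, -321/5, -733/25, -857/25]
R3 ← R3 − (321/646)·R2: [0, 0, -5888/323, 368/323]
3 nonzero rows, so rank(PM) = 3.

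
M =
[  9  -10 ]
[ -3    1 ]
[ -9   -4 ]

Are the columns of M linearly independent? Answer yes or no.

Row reduce M to echelon form.
R2 ← R2 + (1/3)·R1: [0, -7/3]
R3 ← R3 + R1: [0, -14]
R3 ← R3 − (6)·R2: [0, 0]
2 pivots among 2 columns.
Every column is a pivot column, so the columns are linearly independent.

yes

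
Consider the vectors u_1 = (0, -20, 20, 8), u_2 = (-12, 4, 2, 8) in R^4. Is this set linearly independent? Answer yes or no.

Form the matrix with these vectors as rows and row reduce.
Swap R1 ↔ R2
2 nonzero rows, so the 2 vectors span a space of dimension 2.
Since 2 = 2, the vectors are linearly independent.

yes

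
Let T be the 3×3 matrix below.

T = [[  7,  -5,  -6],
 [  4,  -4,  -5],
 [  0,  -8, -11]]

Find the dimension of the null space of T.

1

Row reduce to echelon form.
R2 ← R2 − (4/7)·R1: [0, -8/7, -11/7]
R3 ← R3 − (7)·R2: [0, 0, 0]
2 nonzero rows, so rank(T) = 2.
T has 3 columns; by rank–nullity, nullity = 3 − 2 = 1.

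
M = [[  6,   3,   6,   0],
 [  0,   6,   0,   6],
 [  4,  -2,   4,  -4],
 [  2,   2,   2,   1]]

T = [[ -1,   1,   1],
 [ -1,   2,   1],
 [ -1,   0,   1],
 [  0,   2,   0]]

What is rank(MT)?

First compute MT:
[[-15,  12,  15],
 [ -6,  24,   6],
 [ -6,  -8,   6],
 [ -6,   8,   6]]
Now row reduce the product.
R2 ← R2 − (2/5)·R1: [0, 96/5, 0]
R3 ← R3 − (2/5)·R1: [0, -64/5, 0]
R4 ← R4 − (2/5)·R1: [0, 16/5, 0]
R3 ← R3 + (2/3)·R2: [0, 0, 0]
R4 ← R4 − (1/6)·R2: [0, 0, 0]
2 nonzero rows, so rank(MT) = 2.

2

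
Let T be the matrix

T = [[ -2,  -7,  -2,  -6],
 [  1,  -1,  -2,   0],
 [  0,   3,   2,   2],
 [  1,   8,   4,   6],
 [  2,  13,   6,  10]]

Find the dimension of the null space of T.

2

Row reduce to echelon form.
R2 ← R2 + (1/2)·R1: [0, -9/2, -3, -3]
R4 ← R4 + (1/2)·R1: [0, 9/2, 3, 3]
R5 ← R5 + R1: [0, 6, 4, 4]
R3 ← R3 + (2/3)·R2: [0, 0, 0, 0]
R4 ← R4 + R2: [0, 0, 0, 0]
R5 ← R5 + (4/3)·R2: [0, 0, 0, 0]
2 nonzero rows, so rank(T) = 2.
T has 4 columns; by rank–nullity, nullity = 4 − 2 = 2.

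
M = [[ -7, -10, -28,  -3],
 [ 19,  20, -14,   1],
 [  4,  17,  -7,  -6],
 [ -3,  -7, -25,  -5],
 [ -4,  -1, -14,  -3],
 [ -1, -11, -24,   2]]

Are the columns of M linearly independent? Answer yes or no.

Row reduce M to echelon form.
R2 ← R2 + (19/7)·R1: [0, -50/7, -90, -50/7]
R3 ← R3 + (4/7)·R1: [0, 79/7, -23, -54/7]
R4 ← R4 − (3/7)·R1: [0, -19/7, -13, -26/7]
R5 ← R5 − (4/7)·R1: [0, 33/7, 2, -9/7]
R6 ← R6 − (1/7)·R1: [0, -67/7, -20, 17/7]
R3 ← R3 + (79/50)·R2: [0, 0, -826/5, -19]
R4 ← R4 − (19/50)·R2: [0, 0, 106/5, -1]
R5 ← R5 + (33/50)·R2: [0, 0, -287/5, -6]
R6 ← R6 − (67/50)·R2: [0, 0, 503/5, 12]
R4 ← R4 + (53/413)·R3: [0, 0, 0, -1420/413]
R5 ← R5 − (41/118)·R3: [0, 0, 0, 71/118]
R6 ← R6 + (503/826)·R3: [0, 0, 0, 355/826]
R5 ← R5 + (7/40)·R4: [0, 0, 0, 0]
R6 ← R6 + (1/8)·R4: [0, 0, 0, 0]
4 pivots among 4 columns.
Every column is a pivot column, so the columns are linearly independent.

yes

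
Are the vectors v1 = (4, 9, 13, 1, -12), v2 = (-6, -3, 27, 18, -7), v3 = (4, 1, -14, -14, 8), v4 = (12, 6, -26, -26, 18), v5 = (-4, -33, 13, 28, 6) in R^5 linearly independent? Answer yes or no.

Form the matrix with these vectors as rows and row reduce.
R2 ← R2 + (3/2)·R1: [0, 21/2, 93/2, 39/2, -25]
R3 ← R3 − R1: [0, -8, -27, -15, 20]
R4 ← R4 − (3)·R1: [0, -21, -65, -29, 54]
R5 ← R5 + R1: [0, -24, 26, 29, -6]
R3 ← R3 + (16/21)·R2: [0, 0, 59/7, -1/7, 20/21]
R4 ← R4 + (2)·R2: [0, 0, 28, 10, 4]
R5 ← R5 + (16/7)·R2: [0, 0, 926/7, 515/7, -442/7]
R4 ← R4 − (196/59)·R3: [0, 0, 0, 618/59, 148/177]
R5 ← R5 − (926/59)·R3: [0, 0, 0, 4473/59, -13822/177]
R5 ← R5 − (1491/206)·R4: [0, 0, 0, 0, -26000/309]
5 nonzero rows, so the 5 vectors span a space of dimension 5.
Since 5 = 5, the vectors are linearly independent.

yes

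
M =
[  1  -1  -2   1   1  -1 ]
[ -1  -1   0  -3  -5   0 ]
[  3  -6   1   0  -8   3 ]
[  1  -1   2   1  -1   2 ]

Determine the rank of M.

Row reduce to echelon form.
R2 ← R2 + R1: [0, -2, -2, -2, -4, -1]
R3 ← R3 − (3)·R1: [0, -3, 7, -3, -11, 6]
R4 ← R4 − R1: [0, 0, 4, 0, -2, 3]
R3 ← R3 − (3/2)·R2: [0, 0, 10, 0, -5, 15/2]
R4 ← R4 − (2/5)·R3: [0, 0, 0, 0, 0, 0]
Echelon form has 3 nonzero rows, so rank(M) = 3.

3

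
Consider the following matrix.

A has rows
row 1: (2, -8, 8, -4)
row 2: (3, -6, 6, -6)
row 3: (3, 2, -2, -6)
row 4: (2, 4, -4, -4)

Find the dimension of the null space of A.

2

Row reduce to echelon form.
R2 ← R2 − (3/2)·R1: [0, 6, -6, 0]
R3 ← R3 − (3/2)·R1: [0, 14, -14, 0]
R4 ← R4 − R1: [0, 12, -12, 0]
R3 ← R3 − (7/3)·R2: [0, 0, 0, 0]
R4 ← R4 − (2)·R2: [0, 0, 0, 0]
2 nonzero rows, so rank(A) = 2.
A has 4 columns; by rank–nullity, nullity = 4 − 2 = 2.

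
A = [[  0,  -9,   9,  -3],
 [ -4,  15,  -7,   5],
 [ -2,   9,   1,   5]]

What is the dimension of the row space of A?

3

Row reduce to echelon form.
Swap R1 ↔ R2
R3 ← R3 − (1/2)·R1: [0, 3/2, 9/2, 5/2]
R3 ← R3 + (1/6)·R2: [0, 0, 6, 2]
Echelon form has 3 nonzero rows, so rank(A) = 3.
The row space has dimension equal to the rank: 3.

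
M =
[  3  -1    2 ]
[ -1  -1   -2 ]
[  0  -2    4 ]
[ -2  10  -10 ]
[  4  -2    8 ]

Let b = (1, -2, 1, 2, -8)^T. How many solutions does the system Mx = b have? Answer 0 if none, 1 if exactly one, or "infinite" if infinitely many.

0

Row reduce the augmented matrix [M | b].
R2 ← R2 + (1/3)·R1: [0, -4/3, -4/3, -5/3]
R4 ← R4 + (2/3)·R1: [0, 28/3, -26/3, 8/3]
R5 ← R5 − (4/3)·R1: [0, -2/3, 16/3, -28/3]
R3 ← R3 − (3/2)·R2: [0, 0, 6, 7/2]
R4 ← R4 + (7)·R2: [0, 0, -18, -9]
R5 ← R5 − (1/2)·R2: [0, 0, 6, -17/2]
R4 ← R4 + (3)·R3: [0, 0, 0, 3/2]
R5 ← R5 − R3: [0, 0, 0, -12]
R5 ← R5 + (8)·R4: [0, 0, 0, 0]
The echelon form has 4 nonzero rows; the last pivot sits in the augmented column, so rank(M) = 3 but rank([M|b]) = 4.
Since the ranks differ, the system is inconsistent.
It has no solutions.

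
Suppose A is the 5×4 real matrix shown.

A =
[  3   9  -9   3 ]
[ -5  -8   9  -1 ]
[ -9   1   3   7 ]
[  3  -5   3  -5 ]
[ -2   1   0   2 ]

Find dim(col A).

Row reduce to echelon form.
R2 ← R2 + (5/3)·R1: [0, 7, -6, 4]
R3 ← R3 + (3)·R1: [0, 28, -24, 16]
R4 ← R4 − R1: [0, -14, 12, -8]
R5 ← R5 + (2/3)·R1: [0, 7, -6, 4]
R3 ← R3 − (4)·R2: [0, 0, 0, 0]
R4 ← R4 + (2)·R2: [0, 0, 0, 0]
R5 ← R5 − R2: [0, 0, 0, 0]
Echelon form has 2 nonzero rows, so rank(A) = 2.
The column space has dimension equal to the rank: 2.

2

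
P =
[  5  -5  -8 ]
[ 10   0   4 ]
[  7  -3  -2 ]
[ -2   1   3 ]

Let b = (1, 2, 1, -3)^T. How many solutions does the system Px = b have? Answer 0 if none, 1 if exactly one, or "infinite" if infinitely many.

0

Row reduce the augmented matrix [P | b].
R2 ← R2 − (2)·R1: [0, 10, 20, 0]
R3 ← R3 − (7/5)·R1: [0, 4, 46/5, -2/5]
R4 ← R4 + (2/5)·R1: [0, -1, -1/5, -13/5]
R3 ← R3 − (2/5)·R2: [0, 0, 6/5, -2/5]
R4 ← R4 + (1/10)·R2: [0, 0, 9/5, -13/5]
R4 ← R4 − (3/2)·R3: [0, 0, 0, -2]
The echelon form has 4 nonzero rows; the last pivot sits in the augmented column, so rank(P) = 3 but rank([P|b]) = 4.
Since the ranks differ, the system is inconsistent.
It has no solutions.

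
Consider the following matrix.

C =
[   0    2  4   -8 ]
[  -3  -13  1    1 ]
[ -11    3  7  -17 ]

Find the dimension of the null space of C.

1

Row reduce to echelon form.
Swap R1 ↔ R2
R3 ← R3 − (11/3)·R1: [0, 152/3, 10/3, -62/3]
R3 ← R3 − (76/3)·R2: [0, 0, -98, 182]
3 nonzero rows, so rank(C) = 3.
C has 4 columns; by rank–nullity, nullity = 4 − 3 = 1.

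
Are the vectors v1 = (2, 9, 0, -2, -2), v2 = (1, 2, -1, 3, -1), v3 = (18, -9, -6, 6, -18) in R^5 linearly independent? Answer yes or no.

yes

Form the matrix with these vectors as rows and row reduce.
R2 ← R2 − (1/2)·R1: [0, -5/2, -1, 4, 0]
R3 ← R3 − (9)·R1: [0, -90, -6, 24, 0]
R3 ← R3 − (36)·R2: [0, 0, 30, -120, 0]
3 nonzero rows, so the 3 vectors span a space of dimension 3.
Since 3 = 3, the vectors are linearly independent.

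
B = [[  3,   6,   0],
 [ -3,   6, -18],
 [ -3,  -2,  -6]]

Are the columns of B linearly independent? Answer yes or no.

Row reduce B to echelon form.
R2 ← R2 + R1: [0, 12, -18]
R3 ← R3 + R1: [0, 4, -6]
R3 ← R3 − (1/3)·R2: [0, 0, 0]
2 pivots among 3 columns.
Only 2 < 3 pivot columns, so the columns are linearly dependent.

no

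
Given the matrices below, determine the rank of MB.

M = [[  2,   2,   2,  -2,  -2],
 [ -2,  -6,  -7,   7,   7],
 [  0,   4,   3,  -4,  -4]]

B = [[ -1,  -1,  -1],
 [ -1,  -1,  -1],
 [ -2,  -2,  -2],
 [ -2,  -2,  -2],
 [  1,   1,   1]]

First compute MB:
[[ -6,  -6,  -6],
 [ 15,  15,  15],
 [ -6,  -6,  -6]]
Now row reduce the product.
R2 ← R2 + (5/2)·R1: [0, 0, 0]
R3 ← R3 − R1: [0, 0, 0]
1 nonzero row, so rank(MB) = 1.

1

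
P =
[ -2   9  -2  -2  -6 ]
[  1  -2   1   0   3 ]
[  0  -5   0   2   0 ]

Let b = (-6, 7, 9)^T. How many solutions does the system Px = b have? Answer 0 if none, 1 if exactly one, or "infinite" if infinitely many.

0

Row reduce the augmented matrix [P | b].
R2 ← R2 + (1/2)·R1: [0, 5/2, 0, -1, 0, 4]
R3 ← R3 + (2)·R2: [0, 0, 0, 0, 0, 17]
The echelon form has 3 nonzero rows; the last pivot sits in the augmented column, so rank(P) = 2 but rank([P|b]) = 3.
Since the ranks differ, the system is inconsistent.
It has no solutions.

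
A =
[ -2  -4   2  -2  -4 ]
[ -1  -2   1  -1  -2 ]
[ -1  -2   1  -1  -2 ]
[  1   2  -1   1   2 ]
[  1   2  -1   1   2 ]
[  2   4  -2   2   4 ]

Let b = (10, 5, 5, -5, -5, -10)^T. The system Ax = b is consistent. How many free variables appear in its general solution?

4

Row reduce the augmented matrix [A | b].
R2 ← R2 − (1/2)·R1: [0, 0, 0, 0, 0, 0]
R3 ← R3 − (1/2)·R1: [0, 0, 0, 0, 0, 0]
R4 ← R4 + (1/2)·R1: [0, 0, 0, 0, 0, 0]
R5 ← R5 + (1/2)·R1: [0, 0, 0, 0, 0, 0]
R6 ← R6 + R1: [0, 0, 0, 0, 0, 0]
The echelon form has 1 nonzero rows, and every pivot lies in the first 5 columns, so rank(A) = rank([A|b]) = 1.
The system is consistent.
Free variables = (unknowns) − (rank) = 5 − 1 = 4.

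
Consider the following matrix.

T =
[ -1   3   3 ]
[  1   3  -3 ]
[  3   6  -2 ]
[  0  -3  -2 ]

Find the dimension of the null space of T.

Row reduce to echelon form.
R2 ← R2 + R1: [0, 6, 0]
R3 ← R3 + (3)·R1: [0, 15, 7]
R3 ← R3 − (5/2)·R2: [0, 0, 7]
R4 ← R4 + (1/2)·R2: [0, 0, -2]
R4 ← R4 + (2/7)·R3: [0, 0, 0]
3 nonzero rows, so rank(T) = 3.
T has 3 columns; by rank–nullity, nullity = 3 − 3 = 0.

0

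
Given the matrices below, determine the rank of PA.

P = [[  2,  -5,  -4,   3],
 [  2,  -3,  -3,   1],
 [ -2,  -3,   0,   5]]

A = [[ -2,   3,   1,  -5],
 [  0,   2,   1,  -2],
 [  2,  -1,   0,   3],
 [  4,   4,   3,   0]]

2

First compute PA:
[[  0,  12,   6, -12],
 [ -6,   7,   2, -13],
 [ 24,   8,  10,  16]]
Now row reduce the product.
Swap R1 ↔ R2
R3 ← R3 + (4)·R1: [0, 36, 18, -36]
R3 ← R3 − (3)·R2: [0, 0, 0, 0]
2 nonzero rows, so rank(PA) = 2.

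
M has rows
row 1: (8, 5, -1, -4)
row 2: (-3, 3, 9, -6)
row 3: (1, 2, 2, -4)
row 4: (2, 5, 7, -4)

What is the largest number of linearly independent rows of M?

3

Row reduce to echelon form.
R2 ← R2 + (3/8)·R1: [0, 39/8, 69/8, -15/2]
R3 ← R3 − (1/8)·R1: [0, 11/8, 17/8, -7/2]
R4 ← R4 − (1/4)·R1: [0, 15/4, 29/4, -3]
R3 ← R3 − (11/39)·R2: [0, 0, -4/13, -18/13]
R4 ← R4 − (10/13)·R2: [0, 0, 8/13, 36/13]
R4 ← R4 + (2)·R3: [0, 0, 0, 0]
Echelon form has 3 nonzero rows, so rank(M) = 3.
The rank gives the maximum number of linearly independent rows: 3.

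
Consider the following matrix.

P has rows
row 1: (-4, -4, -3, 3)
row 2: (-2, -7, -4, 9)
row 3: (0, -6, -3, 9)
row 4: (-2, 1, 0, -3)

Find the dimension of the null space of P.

Row reduce to echelon form.
R2 ← R2 − (1/2)·R1: [0, -5, -5/2, 15/2]
R4 ← R4 − (1/2)·R1: [0, 3, 3/2, -9/2]
R3 ← R3 − (6/5)·R2: [0, 0, 0, 0]
R4 ← R4 + (3/5)·R2: [0, 0, 0, 0]
2 nonzero rows, so rank(P) = 2.
P has 4 columns; by rank–nullity, nullity = 4 − 2 = 2.

2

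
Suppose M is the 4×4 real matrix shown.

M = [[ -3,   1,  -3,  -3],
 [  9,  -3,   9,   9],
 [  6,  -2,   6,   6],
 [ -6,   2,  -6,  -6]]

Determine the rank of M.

1

Row reduce to echelon form.
R2 ← R2 + (3)·R1: [0, 0, 0, 0]
R3 ← R3 + (2)·R1: [0, 0, 0, 0]
R4 ← R4 − (2)·R1: [0, 0, 0, 0]
Echelon form has 1 nonzero row, so rank(M) = 1.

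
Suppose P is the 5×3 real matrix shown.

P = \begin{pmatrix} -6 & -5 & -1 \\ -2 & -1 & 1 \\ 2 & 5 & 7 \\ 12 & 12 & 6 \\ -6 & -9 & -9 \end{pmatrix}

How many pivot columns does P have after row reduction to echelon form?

Row reduce to echelon form.
R2 ← R2 − (1/3)·R1: [0, 2/3, 4/3]
R3 ← R3 + (1/3)·R1: [0, 10/3, 20/3]
R4 ← R4 + (2)·R1: [0, 2, 4]
R5 ← R5 − R1: [0, -4, -8]
R3 ← R3 − (5)·R2: [0, 0, 0]
R4 ← R4 − (3)·R2: [0, 0, 0]
R5 ← R5 + (6)·R2: [0, 0, 0]
Echelon form has 2 nonzero rows, so rank(P) = 2.
Each nonzero row contributes one pivot column: 2 pivot columns.

2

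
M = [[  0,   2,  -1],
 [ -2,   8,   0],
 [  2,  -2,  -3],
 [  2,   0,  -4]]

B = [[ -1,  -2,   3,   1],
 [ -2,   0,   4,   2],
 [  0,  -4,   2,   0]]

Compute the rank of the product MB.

2

First compute MB:
[[ -4,   4,   6,   4],
 [-14,   4,  26,  14],
 [  2,   8,  -8,  -2],
 [ -2,  12,  -2,   2]]
Now row reduce the product.
R2 ← R2 − (7/2)·R1: [0, -10, 5, 0]
R3 ← R3 + (1/2)·R1: [0, 10, -5, 0]
R4 ← R4 − (1/2)·R1: [0, 10, -5, 0]
R3 ← R3 + R2: [0, 0, 0, 0]
R4 ← R4 + R2: [0, 0, 0, 0]
2 nonzero rows, so rank(MB) = 2.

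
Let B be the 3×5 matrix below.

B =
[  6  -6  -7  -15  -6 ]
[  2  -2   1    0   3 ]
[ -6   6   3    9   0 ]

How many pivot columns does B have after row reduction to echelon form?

Row reduce to echelon form.
R2 ← R2 − (1/3)·R1: [0, 0, 10/3, 5, 5]
R3 ← R3 + R1: [0, 0, -4, -6, -6]
R3 ← R3 + (6/5)·R2: [0, 0, 0, 0, 0]
Echelon form has 2 nonzero rows, so rank(B) = 2.
Each nonzero row contributes one pivot column: 2 pivot columns.

2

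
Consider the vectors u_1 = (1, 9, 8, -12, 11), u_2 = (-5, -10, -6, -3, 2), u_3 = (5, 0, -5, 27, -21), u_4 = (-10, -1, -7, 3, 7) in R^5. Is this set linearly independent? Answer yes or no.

Form the matrix with these vectors as rows and row reduce.
R2 ← R2 + (5)·R1: [0, 35, 34, -63, 57]
R3 ← R3 − (5)·R1: [0, -45, -45, 87, -76]
R4 ← R4 + (10)·R1: [0, 89, 73, -117, 117]
R3 ← R3 + (9/7)·R2: [0, 0, -9/7, 6, -19/7]
R4 ← R4 − (89/35)·R2: [0, 0, -471/35, 216/5, -978/35]
R4 ← R4 − (157/15)·R3: [0, 0, 0, -98/5, 7/15]
4 nonzero rows, so the 4 vectors span a space of dimension 4.
Since 4 = 4, the vectors are linearly independent.

yes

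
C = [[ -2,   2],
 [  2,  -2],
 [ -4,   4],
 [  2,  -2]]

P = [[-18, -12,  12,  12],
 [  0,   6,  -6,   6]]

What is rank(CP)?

1

First compute CP:
[[ 36,  36, -36, -12],
 [-36, -36,  36,  12],
 [ 72,  72, -72, -24],
 [-36, -36,  36,  12]]
Now row reduce the product.
R2 ← R2 + R1: [0, 0, 0, 0]
R3 ← R3 − (2)·R1: [0, 0, 0, 0]
R4 ← R4 + R1: [0, 0, 0, 0]
1 nonzero row, so rank(CP) = 1.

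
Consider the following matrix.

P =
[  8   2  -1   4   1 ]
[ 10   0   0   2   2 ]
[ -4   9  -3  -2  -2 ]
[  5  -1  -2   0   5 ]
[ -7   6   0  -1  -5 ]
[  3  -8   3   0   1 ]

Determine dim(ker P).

0

Row reduce to echelon form.
R2 ← R2 − (5/4)·R1: [0, -5/2, 5/4, -3, 3/4]
R3 ← R3 + (1/2)·R1: [0, 10, -7/2, 0, -3/2]
R4 ← R4 − (5/8)·R1: [0, -9/4, -11/8, -5/2, 35/8]
R5 ← R5 + (7/8)·R1: [0, 31/4, -7/8, 5/2, -33/8]
R6 ← R6 − (3/8)·R1: [0, -35/4, 27/8, -3/2, 5/8]
R3 ← R3 + (4)·R2: [0, 0, 3/2, -12, 3/2]
R4 ← R4 − (9/10)·R2: [0, 0, -5/2, 1/5, 37/10]
R5 ← R5 + (31/10)·R2: [0, 0, 3, -34/5, -9/5]
R6 ← R6 − (7/2)·R2: [0, 0, -1, 9, -2]
R4 ← R4 + (5/3)·R3: [0, 0, 0, -99/5, 31/5]
R5 ← R5 − (2)·R3: [0, 0, 0, 86/5, -24/5]
R6 ← R6 + (2/3)·R3: [0, 0, 0, 1, -1]
R5 ← R5 + (86/99)·R4: [0, 0, 0, 0, 58/99]
R6 ← R6 + (5/99)·R4: [0, 0, 0, 0, -68/99]
R6 ← R6 + (34/29)·R5: [0, 0, 0, 0, 0]
5 nonzero rows, so rank(P) = 5.
P has 5 columns; by rank–nullity, nullity = 5 − 5 = 0.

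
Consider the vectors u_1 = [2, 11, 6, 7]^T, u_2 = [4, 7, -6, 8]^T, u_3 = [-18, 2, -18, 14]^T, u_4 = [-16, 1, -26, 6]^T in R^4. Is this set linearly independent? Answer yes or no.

yes

Form the matrix with these vectors as rows and row reduce.
R2 ← R2 − (2)·R1: [0, -15, -18, -6]
R3 ← R3 + (9)·R1: [0, 101, 36, 77]
R4 ← R4 + (8)·R1: [0, 89, 22, 62]
R3 ← R3 + (101/15)·R2: [0, 0, -426/5, 183/5]
R4 ← R4 + (89/15)·R2: [0, 0, -424/5, 132/5]
R4 ← R4 − (212/213)·R3: [0, 0, 0, -712/71]
4 nonzero rows, so the 4 vectors span a space of dimension 4.
Since 4 = 4, the vectors are linearly independent.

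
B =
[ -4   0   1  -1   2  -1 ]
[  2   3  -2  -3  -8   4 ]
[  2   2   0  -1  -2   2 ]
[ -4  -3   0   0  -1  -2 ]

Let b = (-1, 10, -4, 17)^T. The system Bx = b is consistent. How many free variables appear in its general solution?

Row reduce the augmented matrix [B | b].
R2 ← R2 + (1/2)·R1: [0, 3, -3/2, -7/2, -7, 7/2, 19/2]
R3 ← R3 + (1/2)·R1: [0, 2, 1/2, -3/2, -1, 3/2, -9/2]
R4 ← R4 − R1: [0, -3, -1, 1, -3, -1, 18]
R3 ← R3 − (2/3)·R2: [0, 0, 3/2, 5/6, 11/3, -5/6, -65/6]
R4 ← R4 + R2: [0, 0, -5/2, -5/2, -10, 5/2, 55/2]
R4 ← R4 + (5/3)·R3: [0, 0, 0, -10/9, -35/9, 10/9, 85/9]
The echelon form has 4 nonzero rows, and every pivot lies in the first 6 columns, so rank(B) = rank([B|b]) = 4.
The system is consistent.
Free variables = (unknowns) − (rank) = 6 − 4 = 2.

2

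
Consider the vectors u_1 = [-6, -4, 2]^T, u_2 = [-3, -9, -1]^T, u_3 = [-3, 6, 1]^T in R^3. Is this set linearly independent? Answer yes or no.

yes

Form the matrix with these vectors as rows and row reduce.
R2 ← R2 − (1/2)·R1: [0, -7, -2]
R3 ← R3 − (1/2)·R1: [0, 8, 0]
R3 ← R3 + (8/7)·R2: [0, 0, -16/7]
3 nonzero rows, so the 3 vectors span a space of dimension 3.
Since 3 = 3, the vectors are linearly independent.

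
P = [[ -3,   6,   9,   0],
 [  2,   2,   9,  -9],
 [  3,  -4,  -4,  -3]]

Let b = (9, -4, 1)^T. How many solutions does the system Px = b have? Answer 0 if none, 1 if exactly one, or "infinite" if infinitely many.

0

Row reduce the augmented matrix [P | b].
R2 ← R2 + (2/3)·R1: [0, 6, 15, -9, 2]
R3 ← R3 + R1: [0, 2, 5, -3, 10]
R3 ← R3 − (1/3)·R2: [0, 0, 0, 0, 28/3]
The echelon form has 3 nonzero rows; the last pivot sits in the augmented column, so rank(P) = 2 but rank([P|b]) = 3.
Since the ranks differ, the system is inconsistent.
It has no solutions.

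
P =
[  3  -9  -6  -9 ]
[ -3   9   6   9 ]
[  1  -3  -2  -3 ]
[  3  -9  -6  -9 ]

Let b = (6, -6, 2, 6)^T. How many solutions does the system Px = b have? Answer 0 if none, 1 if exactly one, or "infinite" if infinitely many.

Row reduce the augmented matrix [P | b].
R2 ← R2 + R1: [0, 0, 0, 0, 0]
R3 ← R3 − (1/3)·R1: [0, 0, 0, 0, 0]
R4 ← R4 − R1: [0, 0, 0, 0, 0]
The echelon form has 1 nonzero rows, and every pivot lies in the first 4 columns, so rank(P) = rank([P|b]) = 1.
The system is consistent.
rank = 1 < 4 unknowns, so there are infinitely many solutions.

infinite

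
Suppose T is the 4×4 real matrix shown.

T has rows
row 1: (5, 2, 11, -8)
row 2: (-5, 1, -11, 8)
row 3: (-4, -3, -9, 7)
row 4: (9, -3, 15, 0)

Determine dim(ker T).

Row reduce to echelon form.
R2 ← R2 + R1: [0, 3, 0, 0]
R3 ← R3 + (4/5)·R1: [0, -7/5, -1/5, 3/5]
R4 ← R4 − (9/5)·R1: [0, -33/5, -24/5, 72/5]
R3 ← R3 + (7/15)·R2: [0, 0, -1/5, 3/5]
R4 ← R4 + (11/5)·R2: [0, 0, -24/5, 72/5]
R4 ← R4 − (24)·R3: [0, 0, 0, 0]
3 nonzero rows, so rank(T) = 3.
T has 4 columns; by rank–nullity, nullity = 4 − 3 = 1.

1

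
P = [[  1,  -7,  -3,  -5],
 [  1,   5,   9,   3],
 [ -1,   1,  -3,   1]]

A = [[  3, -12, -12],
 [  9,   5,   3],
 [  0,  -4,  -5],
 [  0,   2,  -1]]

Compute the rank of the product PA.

2

First compute PA:
[[-60, -45, -13],
 [ 48, -17, -45],
 [  6,  31,  29]]
Now row reduce the product.
R2 ← R2 + (4/5)·R1: [0, -53, -277/5]
R3 ← R3 + (1/10)·R1: [0, 53/2, 277/10]
R3 ← R3 + (1/2)·R2: [0, 0, 0]
2 nonzero rows, so rank(PA) = 2.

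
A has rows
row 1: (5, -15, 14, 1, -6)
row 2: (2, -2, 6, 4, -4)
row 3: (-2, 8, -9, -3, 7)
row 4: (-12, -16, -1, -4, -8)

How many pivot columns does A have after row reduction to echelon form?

4

Row reduce to echelon form.
R2 ← R2 − (2/5)·R1: [0, 4, 2/5, 18/5, -8/5]
R3 ← R3 + (2/5)·R1: [0, 2, -17/5, -13/5, 23/5]
R4 ← R4 + (12/5)·R1: [0, -52, 163/5, -8/5, -112/5]
R3 ← R3 − (1/2)·R2: [0, 0, -18/5, -22/5, 27/5]
R4 ← R4 + (13)·R2: [0, 0, 189/5, 226/5, -216/5]
R4 ← R4 + (21/2)·R3: [0, 0, 0, -1, 27/2]
Echelon form has 4 nonzero rows, so rank(A) = 4.
Each nonzero row contributes one pivot column: 4 pivot columns.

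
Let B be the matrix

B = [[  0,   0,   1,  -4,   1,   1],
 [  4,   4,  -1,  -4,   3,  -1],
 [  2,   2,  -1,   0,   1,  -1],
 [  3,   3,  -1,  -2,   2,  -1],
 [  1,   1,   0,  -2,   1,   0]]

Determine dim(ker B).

4

Row reduce to echelon form.
Swap R1 ↔ R2
R3 ← R3 − (1/2)·R1: [0, 0, -1/2, 2, -1/2, -1/2]
R4 ← R4 − (3/4)·R1: [0, 0, -1/4, 1, -1/4, -1/4]
R5 ← R5 − (1/4)·R1: [0, 0, 1/4, -1, 1/4, 1/4]
R3 ← R3 + (1/2)·R2: [0, 0, 0, 0, 0, 0]
R4 ← R4 + (1/4)·R2: [0, 0, 0, 0, 0, 0]
R5 ← R5 − (1/4)·R2: [0, 0, 0, 0, 0, 0]
2 nonzero rows, so rank(B) = 2.
B has 6 columns; by rank–nullity, nullity = 6 − 2 = 4.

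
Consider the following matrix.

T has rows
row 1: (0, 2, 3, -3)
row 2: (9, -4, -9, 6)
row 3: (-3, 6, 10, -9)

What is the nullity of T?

2

Row reduce to echelon form.
Swap R1 ↔ R2
R3 ← R3 + (1/3)·R1: [0, 14/3, 7, -7]
R3 ← R3 − (7/3)·R2: [0, 0, 0, 0]
2 nonzero rows, so rank(T) = 2.
T has 4 columns; by rank–nullity, nullity = 4 − 2 = 2.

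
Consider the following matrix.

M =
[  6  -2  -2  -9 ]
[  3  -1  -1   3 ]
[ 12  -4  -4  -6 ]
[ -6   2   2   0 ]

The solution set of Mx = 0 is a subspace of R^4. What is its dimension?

2

Row reduce to echelon form.
R2 ← R2 − (1/2)·R1: [0, 0, 0, 15/2]
R3 ← R3 − (2)·R1: [0, 0, 0, 12]
R4 ← R4 + R1: [0, 0, 0, -9]
R3 ← R3 − (8/5)·R2: [0, 0, 0, 0]
R4 ← R4 + (6/5)·R2: [0, 0, 0, 0]
2 nonzero rows, so rank(M) = 2.
M has 4 columns; by rank–nullity, nullity = 4 − 2 = 2.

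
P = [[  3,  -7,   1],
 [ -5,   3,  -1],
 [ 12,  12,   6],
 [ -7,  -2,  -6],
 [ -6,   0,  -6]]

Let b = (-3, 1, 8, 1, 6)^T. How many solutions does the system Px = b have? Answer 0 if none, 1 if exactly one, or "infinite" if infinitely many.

Row reduce the augmented matrix [P | b].
R2 ← R2 + (5/3)·R1: [0, -26/3, 2/3, -4]
R3 ← R3 − (4)·R1: [0, 40, 2, 20]
R4 ← R4 + (7/3)·R1: [0, -55/3, -11/3, -6]
R5 ← R5 + (2)·R1: [0, -14, -4, 0]
R3 ← R3 + (60/13)·R2: [0, 0, 66/13, 20/13]
R4 ← R4 − (55/26)·R2: [0, 0, -66/13, 32/13]
R5 ← R5 − (21/13)·R2: [0, 0, -66/13, 84/13]
R4 ← R4 + R3: [0, 0, 0, 4]
R5 ← R5 + R3: [0, 0, 0, 8]
R5 ← R5 − (2)·R4: [0, 0, 0, 0]
The echelon form has 4 nonzero rows; the last pivot sits in the augmented column, so rank(P) = 3 but rank([P|b]) = 4.
Since the ranks differ, the system is inconsistent.
It has no solutions.

0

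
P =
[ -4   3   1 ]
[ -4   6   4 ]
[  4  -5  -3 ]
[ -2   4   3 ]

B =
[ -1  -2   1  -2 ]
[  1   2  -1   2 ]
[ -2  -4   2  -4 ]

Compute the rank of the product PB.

1

First compute PB:
[[  5,  10,  -5,  10],
 [  2,   4,  -2,   4],
 [ -3,  -6,   3,  -6],
 [  0,   0,   0,   0]]
Now row reduce the product.
R2 ← R2 − (2/5)·R1: [0, 0, 0, 0]
R3 ← R3 + (3/5)·R1: [0, 0, 0, 0]
1 nonzero row, so rank(PB) = 1.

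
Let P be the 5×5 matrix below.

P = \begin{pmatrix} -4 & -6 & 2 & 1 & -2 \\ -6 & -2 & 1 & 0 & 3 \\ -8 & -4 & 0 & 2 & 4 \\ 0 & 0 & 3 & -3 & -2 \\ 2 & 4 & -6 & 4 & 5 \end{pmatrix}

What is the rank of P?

3

Row reduce to echelon form.
R2 ← R2 − (3/2)·R1: [0, 7, -2, -3/2, 6]
R3 ← R3 − (2)·R1: [0, 8, -4, 0, 8]
R5 ← R5 + (1/2)·R1: [0, 1, -5, 9/2, 4]
R3 ← R3 − (8/7)·R2: [0, 0, -12/7, 12/7, 8/7]
R5 ← R5 − (1/7)·R2: [0, 0, -33/7, 33/7, 22/7]
R4 ← R4 + (7/4)·R3: [0, 0, 0, 0, 0]
R5 ← R5 − (11/4)·R3: [0, 0, 0, 0, 0]
Echelon form has 3 nonzero rows, so rank(P) = 3.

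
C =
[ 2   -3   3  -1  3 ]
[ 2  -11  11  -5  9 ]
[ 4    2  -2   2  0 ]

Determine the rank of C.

Row reduce to echelon form.
R2 ← R2 − R1: [0, -8, 8, -4, 6]
R3 ← R3 − (2)·R1: [0, 8, -8, 4, -6]
R3 ← R3 + R2: [0, 0, 0, 0, 0]
Echelon form has 2 nonzero rows, so rank(C) = 2.

2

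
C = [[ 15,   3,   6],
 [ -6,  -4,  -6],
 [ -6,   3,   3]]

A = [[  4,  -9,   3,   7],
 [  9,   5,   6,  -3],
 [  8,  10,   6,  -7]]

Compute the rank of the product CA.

First compute CA:
[[135, -60,  99,  54],
 [-108, -26, -78,  12],
 [ 27,  99,  18, -72]]
Now row reduce the product.
R2 ← R2 + (4/5)·R1: [0, -74, 6/5, 276/5]
R3 ← R3 − (1/5)·R1: [0, 111, -9/5, -414/5]
R3 ← R3 + (3/2)·R2: [0, 0, 0, 0]
2 nonzero rows, so rank(CA) = 2.

2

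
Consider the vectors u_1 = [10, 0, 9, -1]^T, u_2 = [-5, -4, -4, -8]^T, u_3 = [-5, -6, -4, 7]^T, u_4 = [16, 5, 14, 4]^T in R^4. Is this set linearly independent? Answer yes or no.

Form the matrix with these vectors as rows and row reduce.
R2 ← R2 + (1/2)·R1: [0, -4, 1/2, -17/2]
R3 ← R3 + (1/2)·R1: [0, -6, 1/2, 13/2]
R4 ← R4 − (8/5)·R1: [0, 5, -2/5, 28/5]
R3 ← R3 − (3/2)·R2: [0, 0, -1/4, 77/4]
R4 ← R4 + (5/4)·R2: [0, 0, 9/40, -201/40]
R4 ← R4 + (9/10)·R3: [0, 0, 0, 123/10]
4 nonzero rows, so the 4 vectors span a space of dimension 4.
Since 4 = 4, the vectors are linearly independent.

yes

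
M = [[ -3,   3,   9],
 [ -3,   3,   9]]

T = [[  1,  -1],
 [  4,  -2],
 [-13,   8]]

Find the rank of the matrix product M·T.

First compute MT:
[[-108,  69],
 [-108,  69]]
Now row reduce the product.
R2 ← R2 − R1: [0, 0]
1 nonzero row, so rank(MT) = 1.

1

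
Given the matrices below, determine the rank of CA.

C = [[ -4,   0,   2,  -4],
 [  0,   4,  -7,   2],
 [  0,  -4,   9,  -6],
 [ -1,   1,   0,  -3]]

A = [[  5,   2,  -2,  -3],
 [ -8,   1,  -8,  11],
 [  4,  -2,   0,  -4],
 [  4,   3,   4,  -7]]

First compute CA:
[[-28, -24,  -8,  32],
 [-52,  24, -24,  58],
 [ 44, -40,   8, -38],
 [-25, -10, -18,  35]]
Now row reduce the product.
R2 ← R2 − (13/7)·R1: [0, 480/7, -64/7, -10/7]
R3 ← R3 + (11/7)·R1: [0, -544/7, -32/7, 86/7]
R4 ← R4 − (25/28)·R1: [0, 80/7, -76/7, 45/7]
R3 ← R3 + (17/15)·R2: [0, 0, -224/15, 32/3]
R4 ← R4 − (1/6)·R2: [0, 0, -28/3, 20/3]
R4 ← R4 − (5/8)·R3: [0, 0, 0, 0]
3 nonzero rows, so rank(CA) = 3.

3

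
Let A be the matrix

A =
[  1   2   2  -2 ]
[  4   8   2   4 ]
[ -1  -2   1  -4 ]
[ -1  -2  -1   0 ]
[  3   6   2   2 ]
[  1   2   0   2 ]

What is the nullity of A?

2

Row reduce to echelon form.
R2 ← R2 − (4)·R1: [0, 0, -6, 12]
R3 ← R3 + R1: [0, 0, 3, -6]
R4 ← R4 + R1: [0, 0, 1, -2]
R5 ← R5 − (3)·R1: [0, 0, -4, 8]
R6 ← R6 − R1: [0, 0, -2, 4]
R3 ← R3 + (1/2)·R2: [0, 0, 0, 0]
R4 ← R4 + (1/6)·R2: [0, 0, 0, 0]
R5 ← R5 − (2/3)·R2: [0, 0, 0, 0]
R6 ← R6 − (1/3)·R2: [0, 0, 0, 0]
2 nonzero rows, so rank(A) = 2.
A has 4 columns; by rank–nullity, nullity = 4 − 2 = 2.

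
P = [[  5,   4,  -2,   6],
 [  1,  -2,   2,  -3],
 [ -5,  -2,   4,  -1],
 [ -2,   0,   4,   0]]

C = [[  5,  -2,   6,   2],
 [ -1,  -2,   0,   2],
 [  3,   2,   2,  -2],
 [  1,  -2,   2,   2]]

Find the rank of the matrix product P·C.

2

First compute PC:
[[ 21, -34,  38,  34],
 [ 10,  12,   4, -12],
 [-12,  24, -24, -24],
 [  2,  12,  -4, -12]]
Now row reduce the product.
R2 ← R2 − (10/21)·R1: [0, 592/21, -296/21, -592/21]
R3 ← R3 + (4/7)·R1: [0, 32/7, -16/7, -32/7]
R4 ← R4 − (2/21)·R1: [0, 320/21, -160/21, -320/21]
R3 ← R3 − (6/37)·R2: [0, 0, 0, 0]
R4 ← R4 − (20/37)·R2: [0, 0, 0, 0]
2 nonzero rows, so rank(PC) = 2.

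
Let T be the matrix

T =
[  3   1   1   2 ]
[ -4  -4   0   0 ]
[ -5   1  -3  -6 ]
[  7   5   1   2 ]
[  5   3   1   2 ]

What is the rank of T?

Row reduce to echelon form.
R2 ← R2 + (4/3)·R1: [0, -8/3, 4/3, 8/3]
R3 ← R3 + (5/3)·R1: [0, 8/3, -4/3, -8/3]
R4 ← R4 − (7/3)·R1: [0, 8/3, -4/3, -8/3]
R5 ← R5 − (5/3)·R1: [0, 4/3, -2/3, -4/3]
R3 ← R3 + R2: [0, 0, 0, 0]
R4 ← R4 + R2: [0, 0, 0, 0]
R5 ← R5 + (1/2)·R2: [0, 0, 0, 0]
Echelon form has 2 nonzero rows, so rank(T) = 2.

2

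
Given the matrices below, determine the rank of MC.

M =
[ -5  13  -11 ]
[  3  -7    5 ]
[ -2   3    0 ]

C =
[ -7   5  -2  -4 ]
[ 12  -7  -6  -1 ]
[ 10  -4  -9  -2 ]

2

First compute MC:
[[ 81, -72,  31,  29],
 [-55,  44,  -9, -15],
 [ 50, -31, -14,   5]]
Now row reduce the product.
R2 ← R2 + (55/81)·R1: [0, -44/9, 976/81, 380/81]
R3 ← R3 − (50/81)·R1: [0, 121/9, -2684/81, -1045/81]
R3 ← R3 + (11/4)·R2: [0, 0, 0, 0]
2 nonzero rows, so rank(MC) = 2.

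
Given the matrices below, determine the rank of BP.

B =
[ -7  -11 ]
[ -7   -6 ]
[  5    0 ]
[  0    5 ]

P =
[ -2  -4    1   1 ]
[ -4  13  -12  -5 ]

First compute BP:
[[ 58, -115, 125,  48],
 [ 38, -50,  65,  23],
 [-10, -20,   5,   5],
 [-20,  65, -60, -25]]
Now row reduce the product.
R2 ← R2 − (19/29)·R1: [0, 735/29, -490/29, -245/29]
R3 ← R3 + (5/29)·R1: [0, -1155/29, 770/29, 385/29]
R4 ← R4 + (10/29)·R1: [0, 735/29, -490/29, -245/29]
R3 ← R3 + (11/7)·R2: [0, 0, 0, 0]
R4 ← R4 − R2: [0, 0, 0, 0]
2 nonzero rows, so rank(BP) = 2.

2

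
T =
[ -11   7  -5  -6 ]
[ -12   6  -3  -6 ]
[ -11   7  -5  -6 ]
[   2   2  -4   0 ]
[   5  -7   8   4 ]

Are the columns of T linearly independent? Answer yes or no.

Row reduce T to echelon form.
R2 ← R2 − (12/11)·R1: [0, -18/11, 27/11, 6/11]
R3 ← R3 − R1: [0, 0, 0, 0]
R4 ← R4 + (2/11)·R1: [0, 36/11, -54/11, -12/11]
R5 ← R5 + (5/11)·R1: [0, -42/11, 63/11, 14/11]
R4 ← R4 + (2)·R2: [0, 0, 0, 0]
R5 ← R5 − (7/3)·R2: [0, 0, 0, 0]
2 pivots among 4 columns.
Only 2 < 4 pivot columns, so the columns are linearly dependent.

no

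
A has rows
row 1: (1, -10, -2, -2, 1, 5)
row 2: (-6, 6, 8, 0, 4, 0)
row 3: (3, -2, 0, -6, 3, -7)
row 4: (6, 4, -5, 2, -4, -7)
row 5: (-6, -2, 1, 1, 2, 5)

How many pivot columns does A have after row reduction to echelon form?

Row reduce to echelon form.
R2 ← R2 + (6)·R1: [0, -54, -4, -12, 10, 30]
R3 ← R3 − (3)·R1: [0, 28, 6, 0, 0, -22]
R4 ← R4 − (6)·R1: [0, 64, 7, 14, -10, -37]
R5 ← R5 + (6)·R1: [0, -62, -11, -11, 8, 35]
R3 ← R3 + (14/27)·R2: [0, 0, 106/27, -56/9, 140/27, -58/9]
R4 ← R4 + (32/27)·R2: [0, 0, 61/27, -2/9, 50/27, -13/9]
R5 ← R5 − (31/27)·R2: [0, 0, -173/27, 25/9, -94/27, 5/9]
R4 ← R4 − (61/106)·R3: [0, 0, 0, 178/53, -60/53, 120/53]
R5 ← R5 + (173/106)·R3: [0, 0, 0, -391/53, 264/53, -528/53]
R5 ← R5 + (391/178)·R4: [0, 0, 0, 0, 222/89, -444/89]
Echelon form has 5 nonzero rows, so rank(A) = 5.
Each nonzero row contributes one pivot column: 5 pivot columns.

5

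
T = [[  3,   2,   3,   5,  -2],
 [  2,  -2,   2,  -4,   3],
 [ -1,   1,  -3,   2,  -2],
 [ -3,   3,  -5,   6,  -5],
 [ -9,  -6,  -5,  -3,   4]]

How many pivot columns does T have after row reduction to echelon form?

4

Row reduce to echelon form.
R2 ← R2 − (2/3)·R1: [0, -10/3, 0, -22/3, 13/3]
R3 ← R3 + (1/3)·R1: [0, 5/3, -2, 11/3, -8/3]
R4 ← R4 + R1: [0, 5, -2, 11, -7]
R5 ← R5 + (3)·R1: [0, 0, 4, 12, -2]
R3 ← R3 + (1/2)·R2: [0, 0, -2, 0, -1/2]
R4 ← R4 + (3/2)·R2: [0, 0, -2, 0, -1/2]
R4 ← R4 − R3: [0, 0, 0, 0, 0]
R5 ← R5 + (2)·R3: [0, 0, 0, 12, -3]
Swap R4 ↔ R5
Echelon form has 4 nonzero rows, so rank(T) = 4.
Each nonzero row contributes one pivot column: 4 pivot columns.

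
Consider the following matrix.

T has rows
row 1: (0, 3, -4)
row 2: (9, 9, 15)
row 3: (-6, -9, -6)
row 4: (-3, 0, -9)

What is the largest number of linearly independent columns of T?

2

Row reduce to echelon form.
Swap R1 ↔ R2
R3 ← R3 + (2/3)·R1: [0, -3, 4]
R4 ← R4 + (1/3)·R1: [0, 3, -4]
R3 ← R3 + R2: [0, 0, 0]
R4 ← R4 − R2: [0, 0, 0]
Echelon form has 2 nonzero rows, so rank(T) = 2.
The rank gives the maximum number of linearly independent columns: 2.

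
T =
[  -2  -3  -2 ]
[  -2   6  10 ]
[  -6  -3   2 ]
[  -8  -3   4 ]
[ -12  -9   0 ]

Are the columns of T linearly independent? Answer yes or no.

Row reduce T to echelon form.
R2 ← R2 − R1: [0, 9, 12]
R3 ← R3 − (3)·R1: [0, 6, 8]
R4 ← R4 − (4)·R1: [0, 9, 12]
R5 ← R5 − (6)·R1: [0, 9, 12]
R3 ← R3 − (2/3)·R2: [0, 0, 0]
R4 ← R4 − R2: [0, 0, 0]
R5 ← R5 − R2: [0, 0, 0]
2 pivots among 3 columns.
Only 2 < 3 pivot columns, so the columns are linearly dependent.

no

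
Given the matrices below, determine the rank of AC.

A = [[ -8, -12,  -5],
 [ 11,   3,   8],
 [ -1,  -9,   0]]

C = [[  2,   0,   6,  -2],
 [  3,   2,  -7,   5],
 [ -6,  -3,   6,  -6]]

2

First compute AC:
[[-22,  -9,   6, -14],
 [-17, -18,  93, -55],
 [-29, -18,  57, -43]]
Now row reduce the product.
R2 ← R2 − (17/22)·R1: [0, -243/22, 972/11, -486/11]
R3 ← R3 − (29/22)·R1: [0, -135/22, 540/11, -270/11]
R3 ← R3 − (5/9)·R2: [0, 0, 0, 0]
2 nonzero rows, so rank(AC) = 2.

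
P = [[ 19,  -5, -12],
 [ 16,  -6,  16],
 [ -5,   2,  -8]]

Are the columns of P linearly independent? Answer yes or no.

yes

Row reduce P to echelon form.
R2 ← R2 − (16/19)·R1: [0, -34/19, 496/19]
R3 ← R3 + (5/19)·R1: [0, 13/19, -212/19]
R3 ← R3 + (13/34)·R2: [0, 0, -20/17]
3 pivots among 3 columns.
Every column is a pivot column, so the columns are linearly independent.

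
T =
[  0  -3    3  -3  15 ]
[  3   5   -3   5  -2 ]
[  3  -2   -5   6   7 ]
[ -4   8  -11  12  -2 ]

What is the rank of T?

Row reduce to echelon form.
Swap R1 ↔ R2
R3 ← R3 − R1: [0, -7, -2, 1, 9]
R4 ← R4 + (4/3)·R1: [0, 44/3, -15, 56/3, -14/3]
R3 ← R3 − (7/3)·R2: [0, 0, -9, 8, -26]
R4 ← R4 + (44/9)·R2: [0, 0, -1/3, 4, 206/3]
R4 ← R4 − (1/27)·R3: [0, 0, 0, 100/27, 1880/27]
Echelon form has 4 nonzero rows, so rank(T) = 4.

4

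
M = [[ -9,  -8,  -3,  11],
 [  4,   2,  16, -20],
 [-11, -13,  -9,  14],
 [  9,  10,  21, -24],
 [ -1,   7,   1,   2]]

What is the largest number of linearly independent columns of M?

Row reduce to echelon form.
R2 ← R2 + (4/9)·R1: [0, -14/9, 44/3, -136/9]
R3 ← R3 − (11/9)·R1: [0, -29/9, -16/3, 5/9]
R4 ← R4 + R1: [0, 2, 18, -13]
R5 ← R5 − (1/9)·R1: [0, 71/9, 4/3, 7/9]
R3 ← R3 − (29/14)·R2: [0, 0, -250/7, 223/7]
R4 ← R4 + (9/7)·R2: [0, 0, 258/7, -227/7]
R5 ← R5 + (71/14)·R2: [0, 0, 530/7, -531/7]
R4 ← R4 + (129/125)·R3: [0, 0, 0, 56/125]
R5 ← R5 + (53/25)·R3: [0, 0, 0, -208/25]
R5 ← R5 + (130/7)·R4: [0, 0, 0, 0]
Echelon form has 4 nonzero rows, so rank(M) = 4.
The rank gives the maximum number of linearly independent columns: 4.

4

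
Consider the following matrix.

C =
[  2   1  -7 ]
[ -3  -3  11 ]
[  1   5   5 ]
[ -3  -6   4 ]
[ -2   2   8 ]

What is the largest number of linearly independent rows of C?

3

Row reduce to echelon form.
R2 ← R2 + (3/2)·R1: [0, -3/2, 1/2]
R3 ← R3 − (1/2)·R1: [0, 9/2, 17/2]
R4 ← R4 + (3/2)·R1: [0, -9/2, -13/2]
R5 ← R5 + R1: [0, 3, 1]
R3 ← R3 + (3)·R2: [0, 0, 10]
R4 ← R4 − (3)·R2: [0, 0, -8]
R5 ← R5 + (2)·R2: [0, 0, 2]
R4 ← R4 + (4/5)·R3: [0, 0, 0]
R5 ← R5 − (1/5)·R3: [0, 0, 0]
Echelon form has 3 nonzero rows, so rank(C) = 3.
The rank gives the maximum number of linearly independent rows: 3.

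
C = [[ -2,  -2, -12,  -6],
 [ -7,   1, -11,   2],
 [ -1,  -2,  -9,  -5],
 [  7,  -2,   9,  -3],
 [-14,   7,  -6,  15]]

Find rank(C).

3

Row reduce to echelon form.
R2 ← R2 − (7/2)·R1: [0, 8, 31, 23]
R3 ← R3 − (1/2)·R1: [0, -1, -3, -2]
R4 ← R4 + (7/2)·R1: [0, -9, -33, -24]
R5 ← R5 − (7)·R1: [0, 21, 78, 57]
R3 ← R3 + (1/8)·R2: [0, 0, 7/8, 7/8]
R4 ← R4 + (9/8)·R2: [0, 0, 15/8, 15/8]
R5 ← R5 − (21/8)·R2: [0, 0, -27/8, -27/8]
R4 ← R4 − (15/7)·R3: [0, 0, 0, 0]
R5 ← R5 + (27/7)·R3: [0, 0, 0, 0]
Echelon form has 3 nonzero rows, so rank(C) = 3.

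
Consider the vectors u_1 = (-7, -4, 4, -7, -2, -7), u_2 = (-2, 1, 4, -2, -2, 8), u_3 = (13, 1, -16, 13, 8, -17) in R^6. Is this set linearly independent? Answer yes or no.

Form the matrix with these vectors as rows and row reduce.
R2 ← R2 − (2/7)·R1: [0, 15/7, 20/7, 0, -10/7, 10]
R3 ← R3 + (13/7)·R1: [0, -45/7, -60/7, 0, 30/7, -30]
R3 ← R3 + (3)·R2: [0, 0, 0, 0, 0, 0]
2 nonzero rows, so the 3 vectors span a space of dimension 2.
Since 2 < 3, the vectors are linearly dependent.

no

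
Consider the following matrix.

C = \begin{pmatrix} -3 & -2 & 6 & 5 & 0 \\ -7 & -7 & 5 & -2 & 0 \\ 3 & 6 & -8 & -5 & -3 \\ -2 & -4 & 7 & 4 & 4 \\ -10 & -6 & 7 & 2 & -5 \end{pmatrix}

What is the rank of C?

5

Row reduce to echelon form.
R2 ← R2 − (7/3)·R1: [0, -7/3, -9, -41/3, 0]
R3 ← R3 + R1: [0, 4, -2, 0, -3]
R4 ← R4 − (2/3)·R1: [0, -8/3, 3, 2/3, 4]
R5 ← R5 − (10/3)·R1: [0, 2/3, -13, -44/3, -5]
R3 ← R3 + (12/7)·R2: [0, 0, -122/7, -164/7, -3]
R4 ← R4 − (8/7)·R2: [0, 0, 93/7, 114/7, 4]
R5 ← R5 + (2/7)·R2: [0, 0, -109/7, -130/7, -5]
R4 ← R4 + (93/122)·R3: [0, 0, 0, -96/61, 209/122]
R5 ← R5 − (109/122)·R3: [0, 0, 0, 144/61, -283/122]
R5 ← R5 + (3/2)·R4: [0, 0, 0, 0, 1/4]
Echelon form has 5 nonzero rows, so rank(C) = 5.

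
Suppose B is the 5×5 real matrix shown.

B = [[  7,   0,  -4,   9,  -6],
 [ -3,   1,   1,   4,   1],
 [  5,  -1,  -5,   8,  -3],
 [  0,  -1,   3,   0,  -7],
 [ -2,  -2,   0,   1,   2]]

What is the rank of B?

5

Row reduce to echelon form.
R2 ← R2 + (3/7)·R1: [0, 1, -5/7, 55/7, -11/7]
R3 ← R3 − (5/7)·R1: [0, -1, -15/7, 11/7, 9/7]
R5 ← R5 + (2/7)·R1: [0, -2, -8/7, 25/7, 2/7]
R3 ← R3 + R2: [0, 0, -20/7, 66/7, -2/7]
R4 ← R4 + R2: [0, 0, 16/7, 55/7, -60/7]
R5 ← R5 + (2)·R2: [0, 0, -18/7, 135/7, -20/7]
R4 ← R4 + (4/5)·R3: [0, 0, 0, 77/5, -44/5]
R5 ← R5 − (9/10)·R3: [0, 0, 0, 54/5, -13/5]
R5 ← R5 − (54/77)·R4: [0, 0, 0, 0, 25/7]
Echelon form has 5 nonzero rows, so rank(B) = 5.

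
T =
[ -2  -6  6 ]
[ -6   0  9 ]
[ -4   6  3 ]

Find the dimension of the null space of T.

1

Row reduce to echelon form.
R2 ← R2 − (3)·R1: [0, 18, -9]
R3 ← R3 − (2)·R1: [0, 18, -9]
R3 ← R3 − R2: [0, 0, 0]
2 nonzero rows, so rank(T) = 2.
T has 3 columns; by rank–nullity, nullity = 3 − 2 = 1.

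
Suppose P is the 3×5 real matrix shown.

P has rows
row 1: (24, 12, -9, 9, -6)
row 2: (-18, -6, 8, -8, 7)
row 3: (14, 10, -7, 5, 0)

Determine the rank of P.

Row reduce to echelon form.
R2 ← R2 + (3/4)·R1: [0, 3, 5/4, -5/4, 5/2]
R3 ← R3 − (7/12)·R1: [0, 3, -7/4, -1/4, 7/2]
R3 ← R3 − R2: [0, 0, -3, 1, 1]
Echelon form has 3 nonzero rows, so rank(P) = 3.

3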